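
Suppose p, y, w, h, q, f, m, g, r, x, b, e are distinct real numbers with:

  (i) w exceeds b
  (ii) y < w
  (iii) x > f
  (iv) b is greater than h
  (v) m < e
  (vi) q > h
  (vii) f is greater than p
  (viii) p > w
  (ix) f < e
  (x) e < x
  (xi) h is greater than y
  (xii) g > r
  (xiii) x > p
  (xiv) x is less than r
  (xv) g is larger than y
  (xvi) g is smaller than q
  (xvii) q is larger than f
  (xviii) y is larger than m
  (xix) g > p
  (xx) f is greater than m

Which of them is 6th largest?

The consecutive relations fix a unique order: m < y < h < b < w < p < f < e < x < r < g < q.
The 6th largest is f.

f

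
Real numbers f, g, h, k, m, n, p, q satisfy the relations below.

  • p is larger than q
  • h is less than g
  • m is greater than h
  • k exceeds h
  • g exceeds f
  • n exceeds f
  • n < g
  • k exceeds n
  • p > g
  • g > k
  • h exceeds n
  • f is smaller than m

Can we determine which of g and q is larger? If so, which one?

undetermined

Following every chain through q: above q we get p.
g is not reached, and no chain runs the other way from g to q.
So the given relations leave the order of q and g undetermined.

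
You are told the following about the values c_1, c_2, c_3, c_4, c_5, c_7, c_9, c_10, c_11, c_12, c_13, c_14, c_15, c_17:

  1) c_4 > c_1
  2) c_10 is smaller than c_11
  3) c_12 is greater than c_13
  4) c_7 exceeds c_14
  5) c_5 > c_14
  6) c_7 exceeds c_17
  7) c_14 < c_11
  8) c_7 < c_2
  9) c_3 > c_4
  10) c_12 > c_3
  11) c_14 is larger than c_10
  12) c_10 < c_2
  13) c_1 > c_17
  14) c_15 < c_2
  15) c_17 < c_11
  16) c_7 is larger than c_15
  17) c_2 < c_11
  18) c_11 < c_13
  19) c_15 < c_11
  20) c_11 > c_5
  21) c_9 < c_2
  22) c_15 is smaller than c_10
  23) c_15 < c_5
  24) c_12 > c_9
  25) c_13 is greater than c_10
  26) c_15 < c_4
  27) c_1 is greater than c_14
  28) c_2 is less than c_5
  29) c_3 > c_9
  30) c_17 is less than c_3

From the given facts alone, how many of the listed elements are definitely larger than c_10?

The elements the relations force above c_10 are c_14, c_1, c_7, c_4, c_2, c_5, c_3, c_11, c_13, c_12 — no chain reaches any other.
That is 10.

10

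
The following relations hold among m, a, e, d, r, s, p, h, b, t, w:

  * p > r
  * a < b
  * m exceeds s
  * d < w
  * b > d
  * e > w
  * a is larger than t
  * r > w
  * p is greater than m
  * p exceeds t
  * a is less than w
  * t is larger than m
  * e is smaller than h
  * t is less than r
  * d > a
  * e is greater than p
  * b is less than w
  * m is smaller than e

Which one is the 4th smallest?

The consecutive relations fix a unique order: s < m < t < a < d < b < w < r < p < e < h.
The 4th smallest is a.

a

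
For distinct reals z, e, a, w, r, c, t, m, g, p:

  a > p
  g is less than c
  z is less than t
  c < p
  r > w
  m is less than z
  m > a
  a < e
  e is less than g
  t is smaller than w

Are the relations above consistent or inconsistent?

We have a < e stated directly, yet also e < g < c < p < a by chaining the others — so e < a. Contradiction.

inconsistent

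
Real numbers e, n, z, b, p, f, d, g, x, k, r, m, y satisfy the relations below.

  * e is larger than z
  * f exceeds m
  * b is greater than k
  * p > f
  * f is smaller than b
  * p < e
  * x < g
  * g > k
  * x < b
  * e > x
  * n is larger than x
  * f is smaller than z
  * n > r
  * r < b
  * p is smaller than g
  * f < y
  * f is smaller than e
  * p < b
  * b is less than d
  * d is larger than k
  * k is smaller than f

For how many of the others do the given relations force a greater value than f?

The elements the relations force above f are y, p, z, e, b, d, g — no chain reaches any other.
That is 7.

7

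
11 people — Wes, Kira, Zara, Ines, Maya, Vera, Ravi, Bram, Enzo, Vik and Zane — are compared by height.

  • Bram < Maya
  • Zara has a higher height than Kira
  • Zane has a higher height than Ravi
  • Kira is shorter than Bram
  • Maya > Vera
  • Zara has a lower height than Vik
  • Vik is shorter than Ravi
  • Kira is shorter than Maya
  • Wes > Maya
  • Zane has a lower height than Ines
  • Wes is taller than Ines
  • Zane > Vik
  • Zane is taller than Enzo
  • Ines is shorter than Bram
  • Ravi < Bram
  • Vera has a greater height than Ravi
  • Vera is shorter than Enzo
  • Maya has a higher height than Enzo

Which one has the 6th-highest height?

Enzo

Chaining the given pairs: Kira < Zara < Vik < Ravi < Vera < Enzo < Zane < Ines < Bram < Maya < Wes.
The 6th largest is Enzo.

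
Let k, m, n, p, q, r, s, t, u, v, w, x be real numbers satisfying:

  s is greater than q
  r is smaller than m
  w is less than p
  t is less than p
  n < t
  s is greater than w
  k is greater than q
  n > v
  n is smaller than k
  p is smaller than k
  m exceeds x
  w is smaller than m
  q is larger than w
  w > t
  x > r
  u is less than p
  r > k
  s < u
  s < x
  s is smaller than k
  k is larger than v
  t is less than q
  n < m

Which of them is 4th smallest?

The consecutive relations fix a unique order: v < n < t < w < q < s < u < p < k < r < x < m.
Counting 4 from the smallest end gives w.

w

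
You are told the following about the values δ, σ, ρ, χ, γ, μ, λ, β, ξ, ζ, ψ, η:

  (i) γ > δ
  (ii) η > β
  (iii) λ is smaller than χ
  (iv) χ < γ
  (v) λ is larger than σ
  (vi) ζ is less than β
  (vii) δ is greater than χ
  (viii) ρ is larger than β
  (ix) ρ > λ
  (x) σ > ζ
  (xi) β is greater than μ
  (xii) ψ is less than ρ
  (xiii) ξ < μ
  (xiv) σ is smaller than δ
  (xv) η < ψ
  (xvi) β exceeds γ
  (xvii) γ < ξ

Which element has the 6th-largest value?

ξ

The consecutive relations fix a unique order: ζ < σ < λ < χ < δ < γ < ξ < μ < β < η < ψ < ρ.
Counting 6 from the largest end gives ξ.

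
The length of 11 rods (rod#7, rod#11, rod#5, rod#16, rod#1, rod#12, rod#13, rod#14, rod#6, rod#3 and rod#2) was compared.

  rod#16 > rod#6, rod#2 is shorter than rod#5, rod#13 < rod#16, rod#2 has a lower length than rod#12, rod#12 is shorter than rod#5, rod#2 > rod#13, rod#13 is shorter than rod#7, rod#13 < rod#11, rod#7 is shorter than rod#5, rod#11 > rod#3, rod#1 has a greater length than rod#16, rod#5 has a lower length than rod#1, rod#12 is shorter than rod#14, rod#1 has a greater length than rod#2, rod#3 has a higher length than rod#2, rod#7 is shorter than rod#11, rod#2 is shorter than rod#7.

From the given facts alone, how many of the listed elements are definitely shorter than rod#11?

The elements the relations force below rod#11 are rod#13, rod#2, rod#7, rod#3 — no chain reaches any other.
That is 4.

4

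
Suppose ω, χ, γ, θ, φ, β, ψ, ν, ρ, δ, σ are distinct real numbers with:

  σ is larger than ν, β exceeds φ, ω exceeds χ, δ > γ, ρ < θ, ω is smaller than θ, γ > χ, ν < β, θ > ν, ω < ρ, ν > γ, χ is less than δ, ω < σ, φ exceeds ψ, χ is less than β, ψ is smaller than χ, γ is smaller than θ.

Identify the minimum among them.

χ is not least since ψ < χ; ω is not least since χ < ω; γ is not least since χ < γ; φ is not least since ψ < φ; ρ is not least since ω < ρ; ν is not least since γ < ν; θ is not least since ω < θ; σ is not least since ν < σ; δ is not least since γ < δ; β is not least since φ < β.
Only ψ has nothing below it, so ψ is the minimum.

ψ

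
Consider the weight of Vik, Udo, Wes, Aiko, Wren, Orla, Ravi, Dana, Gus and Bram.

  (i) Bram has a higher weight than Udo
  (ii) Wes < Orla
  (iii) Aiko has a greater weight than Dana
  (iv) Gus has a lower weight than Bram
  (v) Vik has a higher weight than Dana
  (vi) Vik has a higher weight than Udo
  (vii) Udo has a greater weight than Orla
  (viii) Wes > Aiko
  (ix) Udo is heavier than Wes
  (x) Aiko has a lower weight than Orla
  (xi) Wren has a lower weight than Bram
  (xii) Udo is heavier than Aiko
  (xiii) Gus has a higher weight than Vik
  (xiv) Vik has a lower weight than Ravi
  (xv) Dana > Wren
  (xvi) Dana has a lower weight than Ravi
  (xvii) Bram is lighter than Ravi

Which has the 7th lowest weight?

Vik

Chaining the given pairs: Wren < Dana < Aiko < Wes < Orla < Udo < Vik < Gus < Bram < Ravi.
The 7th smallest is Vik.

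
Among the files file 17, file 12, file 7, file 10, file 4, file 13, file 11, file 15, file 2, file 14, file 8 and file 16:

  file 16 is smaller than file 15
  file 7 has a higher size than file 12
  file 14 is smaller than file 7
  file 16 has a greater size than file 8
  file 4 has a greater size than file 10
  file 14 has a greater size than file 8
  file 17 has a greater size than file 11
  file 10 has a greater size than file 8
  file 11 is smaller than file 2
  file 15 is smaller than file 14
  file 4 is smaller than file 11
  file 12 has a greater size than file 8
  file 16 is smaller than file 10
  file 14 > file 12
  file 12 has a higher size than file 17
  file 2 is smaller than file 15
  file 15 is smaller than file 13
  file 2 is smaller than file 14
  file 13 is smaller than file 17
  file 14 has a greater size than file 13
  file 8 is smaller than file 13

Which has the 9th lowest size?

The consecutive relations fix a unique order: file 8 < file 16 < file 10 < file 4 < file 11 < file 2 < file 15 < file 13 < file 17 < file 12 < file 14 < file 7.
The 9th smallest is file 17.

file 17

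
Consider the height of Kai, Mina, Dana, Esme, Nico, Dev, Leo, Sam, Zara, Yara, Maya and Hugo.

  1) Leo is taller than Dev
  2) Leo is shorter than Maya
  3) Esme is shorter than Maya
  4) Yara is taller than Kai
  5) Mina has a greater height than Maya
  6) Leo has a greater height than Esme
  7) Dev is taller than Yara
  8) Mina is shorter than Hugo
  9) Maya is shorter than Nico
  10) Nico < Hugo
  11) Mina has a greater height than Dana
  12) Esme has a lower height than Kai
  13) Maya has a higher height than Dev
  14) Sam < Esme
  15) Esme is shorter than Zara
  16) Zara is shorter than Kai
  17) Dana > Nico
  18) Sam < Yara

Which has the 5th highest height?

The consecutive relations fix a unique order: Sam < Esme < Zara < Kai < Yara < Dev < Leo < Maya < Nico < Dana < Mina < Hugo.
Counting 5 from the largest end gives Maya.

Maya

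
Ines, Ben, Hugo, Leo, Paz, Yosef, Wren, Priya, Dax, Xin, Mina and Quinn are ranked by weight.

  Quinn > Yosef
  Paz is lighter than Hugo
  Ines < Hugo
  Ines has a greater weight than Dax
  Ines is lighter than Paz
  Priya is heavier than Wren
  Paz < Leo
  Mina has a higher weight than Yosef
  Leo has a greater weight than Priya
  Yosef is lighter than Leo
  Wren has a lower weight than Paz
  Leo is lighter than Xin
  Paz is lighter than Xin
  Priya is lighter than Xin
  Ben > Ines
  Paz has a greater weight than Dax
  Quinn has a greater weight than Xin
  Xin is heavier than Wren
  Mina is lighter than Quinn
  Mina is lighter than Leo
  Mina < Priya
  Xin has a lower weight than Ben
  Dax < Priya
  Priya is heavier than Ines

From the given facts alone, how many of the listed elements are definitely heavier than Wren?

7

The elements the relations force above Wren are Priya, Paz, Leo, Hugo, Xin, Quinn, Ben — no chain reaches any other.
That is 7.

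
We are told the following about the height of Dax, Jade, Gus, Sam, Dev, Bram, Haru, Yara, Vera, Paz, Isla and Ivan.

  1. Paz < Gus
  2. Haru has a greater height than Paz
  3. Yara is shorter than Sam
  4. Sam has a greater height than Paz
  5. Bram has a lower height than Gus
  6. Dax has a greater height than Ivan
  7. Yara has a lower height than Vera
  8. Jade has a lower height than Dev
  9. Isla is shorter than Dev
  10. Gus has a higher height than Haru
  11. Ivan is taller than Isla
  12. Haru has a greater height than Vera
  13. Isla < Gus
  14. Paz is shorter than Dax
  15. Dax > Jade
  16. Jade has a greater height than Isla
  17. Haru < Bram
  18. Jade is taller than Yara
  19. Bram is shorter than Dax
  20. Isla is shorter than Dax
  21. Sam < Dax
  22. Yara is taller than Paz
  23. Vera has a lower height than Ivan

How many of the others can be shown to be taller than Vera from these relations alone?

From Vera the given relations immediately reach Ivan, Haru.
From those, Bram, Gus, Dax — 5 in total.
Nothing else is reachable above Vera; 5 in all.

5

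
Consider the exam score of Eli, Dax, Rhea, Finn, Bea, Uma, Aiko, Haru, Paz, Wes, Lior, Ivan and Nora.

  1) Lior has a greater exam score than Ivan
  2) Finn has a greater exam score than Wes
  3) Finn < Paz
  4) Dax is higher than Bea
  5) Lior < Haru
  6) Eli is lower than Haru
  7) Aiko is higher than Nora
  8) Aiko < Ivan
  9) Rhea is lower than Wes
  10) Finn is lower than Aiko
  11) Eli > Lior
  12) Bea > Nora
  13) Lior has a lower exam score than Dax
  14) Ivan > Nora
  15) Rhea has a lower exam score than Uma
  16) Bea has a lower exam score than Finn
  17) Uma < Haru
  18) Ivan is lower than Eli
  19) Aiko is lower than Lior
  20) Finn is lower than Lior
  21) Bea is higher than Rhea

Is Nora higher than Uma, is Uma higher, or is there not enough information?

undetermined

Following every chain through Nora: above Nora we get Bea, Finn, Aiko, Ivan, Lior, Eli, Paz, Haru, Dax.
Uma is not reached, and no chain runs the other way from Uma to Nora.
So the given relations leave the order of Nora and Uma undetermined.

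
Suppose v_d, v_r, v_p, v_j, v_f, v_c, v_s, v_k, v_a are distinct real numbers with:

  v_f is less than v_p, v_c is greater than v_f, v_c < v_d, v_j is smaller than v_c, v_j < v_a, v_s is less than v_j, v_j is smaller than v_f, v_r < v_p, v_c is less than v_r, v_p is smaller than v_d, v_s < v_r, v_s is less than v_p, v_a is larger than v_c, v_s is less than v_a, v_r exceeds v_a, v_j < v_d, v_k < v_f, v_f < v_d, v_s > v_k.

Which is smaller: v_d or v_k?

v_k

v_k < v_s and v_s < v_j give v_k < v_j.
Then v_j < v_f extends the chain to v_f.
With v_f < v_c: v_k < v_s < v_j < v_f < v_c.
With v_c < v_a: v_k < v_s < v_j < v_f < v_c < v_a.
Then v_a < v_r extends the chain to v_r.
With v_r < v_p: v_k < v_s < v_j < v_f < v_c < v_a < v_r < v_p.
With v_p < v_d: v_k < v_s < v_j < v_f < v_c < v_a < v_r < v_p < v_d.
So v_k < v_d; v_k is the smaller of the two.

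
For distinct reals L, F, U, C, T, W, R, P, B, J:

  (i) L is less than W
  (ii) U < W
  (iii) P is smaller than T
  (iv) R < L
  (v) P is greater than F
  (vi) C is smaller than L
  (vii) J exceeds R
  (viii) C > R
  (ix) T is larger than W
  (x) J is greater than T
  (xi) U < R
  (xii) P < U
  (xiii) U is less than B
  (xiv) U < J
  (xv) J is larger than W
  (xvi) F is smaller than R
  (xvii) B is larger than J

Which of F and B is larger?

Following the relations from F: F < P < U < R < C < L < W < T < J < B.
So F < B; B is the larger of the two.

B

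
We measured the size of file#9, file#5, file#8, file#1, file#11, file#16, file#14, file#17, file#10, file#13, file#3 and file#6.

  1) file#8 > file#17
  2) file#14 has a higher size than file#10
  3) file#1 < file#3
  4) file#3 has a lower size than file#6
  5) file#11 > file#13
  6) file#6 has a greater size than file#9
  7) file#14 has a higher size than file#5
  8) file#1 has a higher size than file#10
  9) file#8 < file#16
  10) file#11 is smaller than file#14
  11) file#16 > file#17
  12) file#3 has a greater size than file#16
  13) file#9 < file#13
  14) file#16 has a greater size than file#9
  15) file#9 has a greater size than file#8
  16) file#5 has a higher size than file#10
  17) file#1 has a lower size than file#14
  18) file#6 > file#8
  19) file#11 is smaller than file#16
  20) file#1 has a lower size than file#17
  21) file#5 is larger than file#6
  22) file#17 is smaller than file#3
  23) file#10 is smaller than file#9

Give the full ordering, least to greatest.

file#10 < file#1 < file#17 < file#8 < file#9 < file#13 < file#11 < file#16 < file#3 < file#6 < file#5 < file#14

Nothing is placed below file#10, so it is least; from there file#10 < file#1; file#1 < file#17; file#17 < file#8; file#8 < file#9; file#9 < file#13; file#13 < file#11; file#11 < file#16; file#16 < file#3; file#3 < file#6; file#6 < file#5; file#5 < file#14, each given directly.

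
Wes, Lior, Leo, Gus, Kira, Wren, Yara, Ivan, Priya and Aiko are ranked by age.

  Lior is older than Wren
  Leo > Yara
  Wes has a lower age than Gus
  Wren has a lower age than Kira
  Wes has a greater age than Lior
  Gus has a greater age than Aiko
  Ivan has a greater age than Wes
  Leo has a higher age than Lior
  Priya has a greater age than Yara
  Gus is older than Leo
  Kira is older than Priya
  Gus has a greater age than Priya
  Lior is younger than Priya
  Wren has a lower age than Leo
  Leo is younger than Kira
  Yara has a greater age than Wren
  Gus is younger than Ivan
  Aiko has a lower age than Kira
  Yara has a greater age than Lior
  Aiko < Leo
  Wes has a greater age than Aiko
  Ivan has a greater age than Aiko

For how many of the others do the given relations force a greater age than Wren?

8

From Wren the given relations immediately reach Lior, Yara, Leo, Kira.
From those, Wes, Priya, Gus — 7 in total.
From those, Ivan — 8 in total.
No other element is forced above Wren by the given relations, so the count is 8.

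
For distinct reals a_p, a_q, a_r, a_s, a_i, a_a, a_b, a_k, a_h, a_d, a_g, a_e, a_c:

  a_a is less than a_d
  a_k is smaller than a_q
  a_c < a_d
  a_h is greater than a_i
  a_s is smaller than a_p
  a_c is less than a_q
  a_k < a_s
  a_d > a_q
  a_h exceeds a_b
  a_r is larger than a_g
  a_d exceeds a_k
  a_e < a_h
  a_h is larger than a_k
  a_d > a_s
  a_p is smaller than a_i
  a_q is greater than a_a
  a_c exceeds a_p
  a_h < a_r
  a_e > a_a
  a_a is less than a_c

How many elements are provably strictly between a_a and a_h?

1

The relations place a_a below a_h. An element lies strictly between them when it is forced above a_a and also forced below a_h.
Above a_a: {a_e, a_c, a_r, a_q, a_d}. Below a_h: {a_b, a_k, a_s, a_e, a_p, a_i}.
Intersection: {a_e} — 1.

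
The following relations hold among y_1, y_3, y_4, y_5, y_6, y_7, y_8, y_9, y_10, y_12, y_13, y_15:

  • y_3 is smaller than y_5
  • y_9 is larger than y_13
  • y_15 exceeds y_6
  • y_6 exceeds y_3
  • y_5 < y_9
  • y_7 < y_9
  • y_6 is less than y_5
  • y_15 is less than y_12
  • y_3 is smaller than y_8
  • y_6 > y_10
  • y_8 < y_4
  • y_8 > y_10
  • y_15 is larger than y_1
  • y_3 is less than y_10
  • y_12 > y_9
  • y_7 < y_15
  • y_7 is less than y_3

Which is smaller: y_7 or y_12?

Following the relations from y_7: y_7 < y_3 < y_10 < y_6 < y_5 < y_9 < y_12.
So y_7 < y_12; y_7 is the smaller of the two.

y_7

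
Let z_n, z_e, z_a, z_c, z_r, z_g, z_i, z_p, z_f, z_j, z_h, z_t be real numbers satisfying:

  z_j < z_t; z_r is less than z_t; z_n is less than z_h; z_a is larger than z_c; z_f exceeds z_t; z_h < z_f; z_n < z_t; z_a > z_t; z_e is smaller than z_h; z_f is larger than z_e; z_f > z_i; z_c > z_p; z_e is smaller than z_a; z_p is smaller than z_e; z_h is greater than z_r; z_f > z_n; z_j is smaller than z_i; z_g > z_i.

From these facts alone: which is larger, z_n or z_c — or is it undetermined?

undetermined

Following every chain through z_n: above z_n we get z_t, z_a, z_h, z_f.
z_c is not reached, and no chain runs the other way from z_c to z_n.
So the given relations leave the order of z_n and z_c undetermined.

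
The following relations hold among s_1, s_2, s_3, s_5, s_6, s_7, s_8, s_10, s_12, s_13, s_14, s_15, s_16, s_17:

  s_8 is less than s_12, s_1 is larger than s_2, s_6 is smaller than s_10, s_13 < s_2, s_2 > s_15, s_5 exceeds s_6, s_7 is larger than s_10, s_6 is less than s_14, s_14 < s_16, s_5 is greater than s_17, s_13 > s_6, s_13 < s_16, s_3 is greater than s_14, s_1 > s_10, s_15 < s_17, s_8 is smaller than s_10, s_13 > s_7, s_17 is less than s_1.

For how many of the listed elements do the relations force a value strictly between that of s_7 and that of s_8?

1

The relations place s_8 below s_7. An element lies strictly between them when it is forced above s_8 and also forced below s_7.
Above s_8: {s_10, s_13, s_16, s_2, s_1, s_12}. Below s_7: {s_6, s_10}.
Intersection: {s_10} — 1.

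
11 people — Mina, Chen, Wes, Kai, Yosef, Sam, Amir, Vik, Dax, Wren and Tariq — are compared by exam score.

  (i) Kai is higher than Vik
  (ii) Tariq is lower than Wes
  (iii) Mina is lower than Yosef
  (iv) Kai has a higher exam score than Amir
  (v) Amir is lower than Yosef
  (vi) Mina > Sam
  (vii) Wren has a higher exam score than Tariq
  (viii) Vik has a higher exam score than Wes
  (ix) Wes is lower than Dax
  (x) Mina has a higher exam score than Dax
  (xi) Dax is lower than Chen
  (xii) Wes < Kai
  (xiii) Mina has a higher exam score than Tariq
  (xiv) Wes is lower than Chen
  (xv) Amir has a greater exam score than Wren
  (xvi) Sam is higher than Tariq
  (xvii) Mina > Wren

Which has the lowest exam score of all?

Wes is not least since Tariq < Wes; Wren is not least since Tariq < Wren; Sam is not least since Tariq < Sam; Amir is not least since Wren < Amir; Dax is not least since Wes < Dax; Mina is not least since Tariq < Mina; Vik is not least since Wes < Vik; Kai is not least since Wes < Kai; Chen is not least since Dax < Chen; Yosef is not least since Amir < Yosef.
Only Tariq has nothing below it, so Tariq is the lowest exam score.

Tariq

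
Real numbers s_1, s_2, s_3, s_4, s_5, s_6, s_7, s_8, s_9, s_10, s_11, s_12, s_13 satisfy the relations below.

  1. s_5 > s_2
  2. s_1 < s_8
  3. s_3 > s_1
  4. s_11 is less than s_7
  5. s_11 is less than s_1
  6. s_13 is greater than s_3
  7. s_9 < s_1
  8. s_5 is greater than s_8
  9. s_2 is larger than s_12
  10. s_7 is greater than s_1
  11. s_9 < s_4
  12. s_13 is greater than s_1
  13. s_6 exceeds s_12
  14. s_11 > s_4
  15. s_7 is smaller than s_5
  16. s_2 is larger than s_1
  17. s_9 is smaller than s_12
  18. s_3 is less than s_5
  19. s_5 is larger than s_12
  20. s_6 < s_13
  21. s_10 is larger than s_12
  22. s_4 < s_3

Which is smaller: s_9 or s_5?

s_9 < s_4 and s_4 < s_11 give s_9 < s_11.
With s_11 < s_1: s_9 < s_4 < s_11 < s_1.
Then s_1 < s_3 extends the chain to s_3.
With s_3 < s_5: s_9 < s_4 < s_11 < s_1 < s_3 < s_5.
So s_9 < s_5; s_9 is the smaller of the two.

s_9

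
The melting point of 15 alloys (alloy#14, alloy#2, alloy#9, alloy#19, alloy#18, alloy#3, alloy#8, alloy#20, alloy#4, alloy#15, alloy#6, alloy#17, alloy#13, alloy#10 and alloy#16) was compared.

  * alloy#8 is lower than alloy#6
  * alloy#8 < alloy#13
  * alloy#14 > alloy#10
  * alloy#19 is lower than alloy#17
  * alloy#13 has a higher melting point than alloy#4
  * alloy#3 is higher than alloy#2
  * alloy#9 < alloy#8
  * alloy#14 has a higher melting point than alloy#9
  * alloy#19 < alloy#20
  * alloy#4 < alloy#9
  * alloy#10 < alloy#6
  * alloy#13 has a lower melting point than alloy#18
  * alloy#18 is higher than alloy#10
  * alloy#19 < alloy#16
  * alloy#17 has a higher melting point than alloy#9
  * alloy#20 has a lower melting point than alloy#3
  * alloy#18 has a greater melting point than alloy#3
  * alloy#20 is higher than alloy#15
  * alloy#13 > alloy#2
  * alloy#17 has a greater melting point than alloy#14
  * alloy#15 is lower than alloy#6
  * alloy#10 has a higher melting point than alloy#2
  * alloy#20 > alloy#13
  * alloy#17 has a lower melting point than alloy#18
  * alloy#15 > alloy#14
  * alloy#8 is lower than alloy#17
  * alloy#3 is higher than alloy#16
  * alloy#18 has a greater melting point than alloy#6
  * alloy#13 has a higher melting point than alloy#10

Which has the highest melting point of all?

alloy#18

Chaining downward from alloy#18: directly below it, alloy#10, alloy#17, alloy#6, alloy#13, alloy#3; then alloy#4, alloy#19, alloy#2, alloy#9, alloy#16, alloy#14, alloy#15, alloy#8, alloy#20.
That covers every other element, and nothing is given above alloy#18, so alloy#18 is the highest melting point.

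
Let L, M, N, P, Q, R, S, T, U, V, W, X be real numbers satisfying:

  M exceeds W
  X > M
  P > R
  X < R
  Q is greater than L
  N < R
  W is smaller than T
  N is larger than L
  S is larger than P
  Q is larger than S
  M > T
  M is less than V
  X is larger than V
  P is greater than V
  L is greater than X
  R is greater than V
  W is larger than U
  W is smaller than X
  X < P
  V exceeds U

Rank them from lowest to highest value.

The consecutive links are each given: U < W; W < T; T < M; M < V; V < X; X < L; L < N; N < R; R < P; P < S; S < Q.

U < W < T < M < V < X < L < N < R < P < S < Q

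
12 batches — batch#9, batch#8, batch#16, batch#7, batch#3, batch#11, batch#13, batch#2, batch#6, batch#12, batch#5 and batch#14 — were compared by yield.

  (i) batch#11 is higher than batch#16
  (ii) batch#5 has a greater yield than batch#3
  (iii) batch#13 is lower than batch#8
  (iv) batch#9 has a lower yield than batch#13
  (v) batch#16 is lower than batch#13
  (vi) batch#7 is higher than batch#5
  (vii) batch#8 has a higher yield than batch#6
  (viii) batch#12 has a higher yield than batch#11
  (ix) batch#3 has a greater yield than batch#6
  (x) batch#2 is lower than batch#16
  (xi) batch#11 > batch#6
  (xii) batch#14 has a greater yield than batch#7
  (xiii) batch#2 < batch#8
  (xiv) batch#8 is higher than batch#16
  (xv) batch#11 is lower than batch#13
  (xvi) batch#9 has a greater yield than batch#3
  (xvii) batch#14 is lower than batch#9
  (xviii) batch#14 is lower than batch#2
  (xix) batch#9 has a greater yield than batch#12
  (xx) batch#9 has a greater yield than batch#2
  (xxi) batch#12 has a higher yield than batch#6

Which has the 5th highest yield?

batch#11

Chaining the given pairs: batch#6 < batch#3 < batch#5 < batch#7 < batch#14 < batch#2 < batch#16 < batch#11 < batch#12 < batch#9 < batch#13 < batch#8.
Counting 5 from the largest end gives batch#11.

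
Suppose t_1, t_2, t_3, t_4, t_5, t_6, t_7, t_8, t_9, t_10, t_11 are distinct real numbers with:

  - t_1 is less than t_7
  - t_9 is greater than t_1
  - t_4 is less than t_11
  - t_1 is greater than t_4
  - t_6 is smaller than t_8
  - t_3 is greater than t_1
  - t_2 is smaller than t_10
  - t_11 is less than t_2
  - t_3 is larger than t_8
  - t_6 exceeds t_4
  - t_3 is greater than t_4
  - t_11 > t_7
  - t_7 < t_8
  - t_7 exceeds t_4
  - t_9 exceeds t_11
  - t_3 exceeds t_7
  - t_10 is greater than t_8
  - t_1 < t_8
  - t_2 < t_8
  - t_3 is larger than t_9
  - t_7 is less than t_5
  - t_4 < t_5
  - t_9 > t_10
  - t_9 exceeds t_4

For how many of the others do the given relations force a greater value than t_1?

The elements the relations force above t_1 are t_7, t_11, t_2, t_5, t_8, t_10, t_9, t_3 — no chain reaches any other.
That is 8.

8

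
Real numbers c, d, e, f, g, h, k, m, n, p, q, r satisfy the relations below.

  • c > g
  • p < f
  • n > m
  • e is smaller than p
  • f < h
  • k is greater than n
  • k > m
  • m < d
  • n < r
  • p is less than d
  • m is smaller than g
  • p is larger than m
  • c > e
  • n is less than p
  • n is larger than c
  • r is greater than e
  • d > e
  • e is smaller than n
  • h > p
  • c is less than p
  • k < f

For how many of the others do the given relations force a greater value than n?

The elements the relations force above n are r, p, k, f, h, d — no chain reaches any other.
That is 6.

6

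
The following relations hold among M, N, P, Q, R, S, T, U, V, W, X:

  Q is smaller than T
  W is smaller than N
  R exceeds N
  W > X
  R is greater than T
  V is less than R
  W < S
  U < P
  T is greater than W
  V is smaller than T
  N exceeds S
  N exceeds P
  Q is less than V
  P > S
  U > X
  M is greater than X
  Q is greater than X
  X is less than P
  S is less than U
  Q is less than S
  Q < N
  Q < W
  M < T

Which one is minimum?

X

Chaining upward from X: directly above it, Q, W, U, P, M; then V, S, N, T; then R.
That covers every other element, and nothing is given below X, so X is the minimum.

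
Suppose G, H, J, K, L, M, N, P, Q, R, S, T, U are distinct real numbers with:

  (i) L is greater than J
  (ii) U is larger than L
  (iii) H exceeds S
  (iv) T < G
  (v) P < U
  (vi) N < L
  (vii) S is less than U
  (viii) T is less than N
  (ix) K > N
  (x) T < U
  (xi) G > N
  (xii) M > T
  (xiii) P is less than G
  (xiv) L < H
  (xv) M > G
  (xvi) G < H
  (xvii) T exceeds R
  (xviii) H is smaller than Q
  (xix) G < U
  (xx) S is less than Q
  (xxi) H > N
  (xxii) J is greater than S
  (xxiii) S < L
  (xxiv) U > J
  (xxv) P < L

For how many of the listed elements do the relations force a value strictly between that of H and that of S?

2

The relations place S below H. An element lies strictly between them when it is forced above S and also forced below H.
Above S: {J, L, Q, U}. Below H: {R, T, J, P, N, L, G}.
Intersection: {J, L} — 2.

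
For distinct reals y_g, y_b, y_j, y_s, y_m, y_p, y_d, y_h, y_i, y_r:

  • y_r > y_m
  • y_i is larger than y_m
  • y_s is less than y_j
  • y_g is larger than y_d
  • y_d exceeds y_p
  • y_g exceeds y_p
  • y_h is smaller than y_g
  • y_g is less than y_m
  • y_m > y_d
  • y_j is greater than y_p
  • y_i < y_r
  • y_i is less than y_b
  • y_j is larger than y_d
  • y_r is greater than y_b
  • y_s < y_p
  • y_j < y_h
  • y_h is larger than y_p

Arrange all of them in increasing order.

The consecutive links are each given: y_s < y_p; y_p < y_d; y_d < y_j; y_j < y_h; y_h < y_g; y_g < y_m; y_m < y_i; y_i < y_b; y_b < y_r.

y_s < y_p < y_d < y_j < y_h < y_g < y_m < y_i < y_b < y_r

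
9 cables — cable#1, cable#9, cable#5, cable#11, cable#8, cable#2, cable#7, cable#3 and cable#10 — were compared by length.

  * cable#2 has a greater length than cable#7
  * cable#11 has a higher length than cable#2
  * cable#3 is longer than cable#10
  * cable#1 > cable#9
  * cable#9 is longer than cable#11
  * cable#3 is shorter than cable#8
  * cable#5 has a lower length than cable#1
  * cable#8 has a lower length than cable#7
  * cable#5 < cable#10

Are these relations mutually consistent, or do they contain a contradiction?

consistent

Every relation is compatible with cable#5 < cable#10 < cable#3 < cable#8 < cable#7 < cable#2 < cable#11 < cable#9 < cable#1; the set is consistent.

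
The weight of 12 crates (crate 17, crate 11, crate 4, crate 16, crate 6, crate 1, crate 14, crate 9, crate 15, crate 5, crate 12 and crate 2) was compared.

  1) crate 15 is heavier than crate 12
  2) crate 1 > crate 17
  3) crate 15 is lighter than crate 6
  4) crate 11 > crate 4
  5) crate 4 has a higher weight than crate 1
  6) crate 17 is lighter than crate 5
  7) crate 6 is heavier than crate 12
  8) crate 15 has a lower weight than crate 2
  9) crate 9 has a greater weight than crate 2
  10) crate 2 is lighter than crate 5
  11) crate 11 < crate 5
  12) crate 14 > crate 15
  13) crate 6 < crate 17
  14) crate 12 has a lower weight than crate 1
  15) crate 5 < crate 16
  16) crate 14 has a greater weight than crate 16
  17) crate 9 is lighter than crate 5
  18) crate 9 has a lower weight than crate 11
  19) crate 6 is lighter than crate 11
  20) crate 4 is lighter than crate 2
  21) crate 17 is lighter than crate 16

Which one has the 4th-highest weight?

crate 11

The consecutive relations fix a unique order: crate 12 < crate 15 < crate 6 < crate 17 < crate 1 < crate 4 < crate 2 < crate 9 < crate 11 < crate 5 < crate 16 < crate 14.
Counting 4 from the largest end gives crate 11.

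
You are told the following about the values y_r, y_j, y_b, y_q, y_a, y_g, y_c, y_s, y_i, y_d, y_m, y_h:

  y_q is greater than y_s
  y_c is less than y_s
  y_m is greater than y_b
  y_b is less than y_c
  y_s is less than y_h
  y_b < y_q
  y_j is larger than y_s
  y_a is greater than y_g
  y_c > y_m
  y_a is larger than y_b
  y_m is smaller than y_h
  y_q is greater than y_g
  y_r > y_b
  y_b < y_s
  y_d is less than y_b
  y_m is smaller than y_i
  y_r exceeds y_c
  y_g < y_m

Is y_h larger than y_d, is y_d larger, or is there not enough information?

Following the relations from y_d: y_d < y_b < y_m < y_c < y_s < y_h.
So y_h is larger.

y_h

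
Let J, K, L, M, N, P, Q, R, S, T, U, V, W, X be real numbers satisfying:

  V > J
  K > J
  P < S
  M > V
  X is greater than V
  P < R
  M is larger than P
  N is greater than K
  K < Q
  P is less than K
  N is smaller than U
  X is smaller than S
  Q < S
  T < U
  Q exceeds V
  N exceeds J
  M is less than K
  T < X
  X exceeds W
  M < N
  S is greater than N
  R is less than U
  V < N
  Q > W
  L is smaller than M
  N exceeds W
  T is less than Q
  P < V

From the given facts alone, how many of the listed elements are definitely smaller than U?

From U the given relations immediately reach T, R, N.
From those, J, W, P, V, M, K — 9 in total.
From those, L — 10 in total.
No other element is forced below U by the given relations, so the count is 10.

10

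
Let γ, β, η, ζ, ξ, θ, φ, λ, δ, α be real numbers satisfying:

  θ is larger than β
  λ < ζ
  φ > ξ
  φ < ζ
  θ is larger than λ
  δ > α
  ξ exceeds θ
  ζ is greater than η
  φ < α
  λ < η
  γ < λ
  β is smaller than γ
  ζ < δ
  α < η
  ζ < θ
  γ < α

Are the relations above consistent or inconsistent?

inconsistent

Chaining the given relations yields θ < ξ < φ < α < η < ζ, so θ < ζ. But one relation states ζ < θ. These cannot both hold.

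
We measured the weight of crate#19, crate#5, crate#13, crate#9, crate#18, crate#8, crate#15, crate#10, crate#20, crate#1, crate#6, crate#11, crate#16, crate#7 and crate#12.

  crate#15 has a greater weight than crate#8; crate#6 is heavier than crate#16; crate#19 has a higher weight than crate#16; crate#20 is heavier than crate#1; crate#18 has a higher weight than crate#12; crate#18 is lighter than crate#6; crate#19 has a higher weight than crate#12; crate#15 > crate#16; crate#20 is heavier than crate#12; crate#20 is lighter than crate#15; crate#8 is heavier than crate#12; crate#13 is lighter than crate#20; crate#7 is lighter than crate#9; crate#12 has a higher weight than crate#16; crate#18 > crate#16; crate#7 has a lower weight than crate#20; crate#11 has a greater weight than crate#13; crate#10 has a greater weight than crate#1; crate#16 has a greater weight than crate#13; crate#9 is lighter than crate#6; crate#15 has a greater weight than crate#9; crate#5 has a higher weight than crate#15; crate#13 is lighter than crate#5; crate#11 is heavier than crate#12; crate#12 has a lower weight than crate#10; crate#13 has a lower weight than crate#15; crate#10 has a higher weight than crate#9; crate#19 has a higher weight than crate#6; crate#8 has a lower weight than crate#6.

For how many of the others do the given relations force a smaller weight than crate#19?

From crate#19 the given relations immediately reach crate#16, crate#12, crate#6.
From those, crate#13, crate#8, crate#9, crate#18 — 7 in total.
From those, crate#7 — 8 in total.
No other element is forced below crate#19 by the given relations, so the count is 8.

8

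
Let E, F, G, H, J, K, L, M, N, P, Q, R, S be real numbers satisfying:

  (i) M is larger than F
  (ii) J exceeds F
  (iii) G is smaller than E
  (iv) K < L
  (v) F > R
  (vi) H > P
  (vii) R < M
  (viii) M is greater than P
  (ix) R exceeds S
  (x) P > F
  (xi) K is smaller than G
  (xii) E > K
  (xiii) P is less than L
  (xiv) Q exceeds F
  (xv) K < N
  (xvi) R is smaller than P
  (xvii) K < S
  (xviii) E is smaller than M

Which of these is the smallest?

K

Chaining upward from K: directly above it, G, E, S, N, L; then R, M; then F, P; then H, J, Q.
That covers every other element, and nothing is given below K, so K is the smallest.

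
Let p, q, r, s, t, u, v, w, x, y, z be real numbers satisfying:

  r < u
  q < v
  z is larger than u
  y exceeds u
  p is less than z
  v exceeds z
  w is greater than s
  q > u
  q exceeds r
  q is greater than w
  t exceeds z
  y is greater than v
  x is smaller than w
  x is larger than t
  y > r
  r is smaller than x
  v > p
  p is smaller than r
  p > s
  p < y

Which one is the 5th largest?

x

The consecutive relations fix a unique order: s < p < r < u < z < t < x < w < q < v < y.
Counting 5 from the largest end gives x.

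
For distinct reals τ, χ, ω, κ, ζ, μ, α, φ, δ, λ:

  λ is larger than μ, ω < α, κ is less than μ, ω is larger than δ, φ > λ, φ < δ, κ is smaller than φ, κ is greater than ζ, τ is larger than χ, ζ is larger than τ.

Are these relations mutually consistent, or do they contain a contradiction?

Every relation is compatible with χ < τ < ζ < κ < μ < λ < φ < δ < ω < α; the set is consistent.

consistent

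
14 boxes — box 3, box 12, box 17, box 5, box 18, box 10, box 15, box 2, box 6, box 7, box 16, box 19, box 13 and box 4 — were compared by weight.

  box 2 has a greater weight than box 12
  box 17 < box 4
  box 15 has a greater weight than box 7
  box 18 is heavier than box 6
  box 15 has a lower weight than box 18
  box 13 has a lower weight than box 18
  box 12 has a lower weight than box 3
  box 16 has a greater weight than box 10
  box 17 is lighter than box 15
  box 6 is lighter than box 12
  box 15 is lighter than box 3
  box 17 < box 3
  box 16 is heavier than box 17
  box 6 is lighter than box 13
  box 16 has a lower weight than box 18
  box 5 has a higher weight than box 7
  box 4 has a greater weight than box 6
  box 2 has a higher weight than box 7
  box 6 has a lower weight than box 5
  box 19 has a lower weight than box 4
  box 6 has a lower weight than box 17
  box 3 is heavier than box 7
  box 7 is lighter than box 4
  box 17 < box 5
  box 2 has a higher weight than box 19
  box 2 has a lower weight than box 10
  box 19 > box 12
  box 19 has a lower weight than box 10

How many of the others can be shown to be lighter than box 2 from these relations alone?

The elements the relations force below box 2 are box 6, box 12, box 7, box 19 — no chain reaches any other.
That is 4.

4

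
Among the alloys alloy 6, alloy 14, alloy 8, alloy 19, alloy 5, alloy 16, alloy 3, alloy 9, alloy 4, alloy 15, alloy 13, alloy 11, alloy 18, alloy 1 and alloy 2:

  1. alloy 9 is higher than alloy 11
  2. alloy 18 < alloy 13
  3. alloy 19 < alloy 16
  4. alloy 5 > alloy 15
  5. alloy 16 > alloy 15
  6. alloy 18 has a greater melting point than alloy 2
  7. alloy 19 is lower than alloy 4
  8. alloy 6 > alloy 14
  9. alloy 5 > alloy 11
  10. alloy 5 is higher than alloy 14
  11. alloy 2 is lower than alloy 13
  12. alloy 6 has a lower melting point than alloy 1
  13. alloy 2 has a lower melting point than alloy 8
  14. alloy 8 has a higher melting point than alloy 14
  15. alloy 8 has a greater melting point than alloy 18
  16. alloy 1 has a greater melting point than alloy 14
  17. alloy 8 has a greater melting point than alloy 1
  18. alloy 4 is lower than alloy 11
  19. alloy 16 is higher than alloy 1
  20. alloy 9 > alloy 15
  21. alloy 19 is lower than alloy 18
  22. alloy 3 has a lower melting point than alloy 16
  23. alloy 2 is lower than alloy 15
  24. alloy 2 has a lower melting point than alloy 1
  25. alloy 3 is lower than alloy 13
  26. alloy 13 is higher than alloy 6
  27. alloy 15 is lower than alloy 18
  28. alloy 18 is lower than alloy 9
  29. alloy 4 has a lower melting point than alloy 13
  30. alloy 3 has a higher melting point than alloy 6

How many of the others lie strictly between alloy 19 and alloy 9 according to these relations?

3

The relations place alloy 19 below alloy 9. An element lies strictly between them when it is forced above alloy 19 and also forced below alloy 9.
Above alloy 19: {alloy 4, alloy 11, alloy 18, alloy 16, alloy 13, alloy 5, alloy 8}. Below alloy 9: {alloy 2, alloy 4, alloy 15, alloy 11, alloy 18}.
Intersection: {alloy 4, alloy 11, alloy 18} — 3.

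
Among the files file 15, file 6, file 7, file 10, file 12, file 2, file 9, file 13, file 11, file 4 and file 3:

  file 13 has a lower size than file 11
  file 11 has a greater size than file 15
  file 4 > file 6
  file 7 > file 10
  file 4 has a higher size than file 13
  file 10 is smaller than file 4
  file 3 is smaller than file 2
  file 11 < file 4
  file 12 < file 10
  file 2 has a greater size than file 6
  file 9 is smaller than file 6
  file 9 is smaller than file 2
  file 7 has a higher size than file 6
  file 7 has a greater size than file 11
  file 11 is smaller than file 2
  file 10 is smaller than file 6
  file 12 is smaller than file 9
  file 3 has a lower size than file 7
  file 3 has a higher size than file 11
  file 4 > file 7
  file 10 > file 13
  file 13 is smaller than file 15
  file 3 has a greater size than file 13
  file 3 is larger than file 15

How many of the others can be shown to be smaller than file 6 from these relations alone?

4

Directly below file 6: file 10, file 9.
One step further: file 13, file 12 (4 so far).
Nothing else is reachable below file 6; 4 in all.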